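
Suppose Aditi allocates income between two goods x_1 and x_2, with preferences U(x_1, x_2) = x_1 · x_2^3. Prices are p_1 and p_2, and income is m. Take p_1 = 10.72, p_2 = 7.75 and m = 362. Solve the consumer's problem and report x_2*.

MU_x_1/MU_x_2 = (x_2)/(3·x_1); tangency sets this equal to p_1/p_2.
Rearranging, p_2·x_2 = 3·p_1·x_1. Substituting into the budget gives p_1·x_1·(1 + 3) = m.
Demand: x_1*(p_1,p_2,m) = 0.25·m/p_1 and x_2* = 0.75·m/p_2.
At p_1=10.72, p_2=7.75, m=362: x_2* = 0.75·362/7.75 = 35.0323.

x_2* = 35.0323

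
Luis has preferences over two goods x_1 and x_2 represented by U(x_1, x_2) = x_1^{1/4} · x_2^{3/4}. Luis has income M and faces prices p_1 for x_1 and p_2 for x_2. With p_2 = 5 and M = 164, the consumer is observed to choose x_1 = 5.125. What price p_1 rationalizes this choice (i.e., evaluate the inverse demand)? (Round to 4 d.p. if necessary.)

MU_x_1/MU_x_2 = (0.25·x_2)/(0.75·x_1); tangency sets this equal to p_1/p_2.
Rearranging, p_2·x_2 = 3·p_1·x_1. Substituting into the budget gives p_1·x_1·(1 + 3) = M.
Demand: x_1*(p_1,p_2,M) = 0.25·M/p_1 and x_2* = 0.75·M/p_2.
Set x_1* = 5.125 in the demand function and solve for p_1: p_1 = 8.

p_1 = 8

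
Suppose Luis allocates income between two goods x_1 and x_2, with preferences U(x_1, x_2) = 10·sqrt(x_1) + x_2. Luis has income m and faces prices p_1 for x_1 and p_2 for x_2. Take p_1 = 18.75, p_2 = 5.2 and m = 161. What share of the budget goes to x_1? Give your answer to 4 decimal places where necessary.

Solve: √x_1 = 5·p_2/p_1, so x_1*(p_1,p_2) = (5·p_2/p_1)², and x_2* = (m − p_1·x_1*)/p_2.
Plugging in: x_1* = (5·5.2/18.75)² = 1.9228, x_2* = 24.0282.
Expenditure on x_1: 18.75·1.9228 = 36.0533; share = 0.2239.

share on x_1 = 0.2239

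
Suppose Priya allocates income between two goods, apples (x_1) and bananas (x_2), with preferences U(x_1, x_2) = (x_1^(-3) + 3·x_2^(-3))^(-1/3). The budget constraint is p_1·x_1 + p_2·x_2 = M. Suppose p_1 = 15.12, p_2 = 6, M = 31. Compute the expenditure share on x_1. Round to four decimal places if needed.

share on x_1 = 0.6031

From the CES first-order condition, (1/3)·(x_2/x_1)^(4) = p_1/p_2.
Hence x_2/x_1 = (3·p_1/p_2)^(1/(4)), i.e. raised to the 0.25 power.
With the ratio pinned down, the budget gives x_1* = M/(p_1 + p_2·(x_2/x_1)) and x_2* = (x_2/x_1)·x_1*.
Numerically x_2/x_1 = 1.658175, so x_1* = 31/(15.12 + 6·1.658175) = 1.2366 and x_2* = 1.658175·1.2366 = 2.0505.
Expenditure on x_1: 15.12·1.2366 = 18.6972; share = 0.6031.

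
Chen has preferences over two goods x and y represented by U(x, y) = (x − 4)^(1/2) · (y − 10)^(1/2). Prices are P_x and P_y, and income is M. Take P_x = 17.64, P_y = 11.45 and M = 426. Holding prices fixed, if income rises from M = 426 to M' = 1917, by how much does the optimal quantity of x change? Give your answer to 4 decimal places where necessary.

This is Cobb-Douglas in (x−4, y−10): tangency gives 0.5·P_y·(y−10) = 0.5·P_x·(x−4).
After buying the subsistence bundle (4, 10), a share 0.5 of the remaining income goes to x: x* = 4 + 0.5·(M − 4P_x − 10P_y)/P_x.
Discretionary income = 426 − 4·17.64 − 10·11.45 = 240.94; x* = 4 + 0.5·240.94/17.64 = 10.8294.
At M' = 1917: x* = 53.0913. Change: 53.0913 − 10.8294 = 42.2619.

Δx* = 42.2619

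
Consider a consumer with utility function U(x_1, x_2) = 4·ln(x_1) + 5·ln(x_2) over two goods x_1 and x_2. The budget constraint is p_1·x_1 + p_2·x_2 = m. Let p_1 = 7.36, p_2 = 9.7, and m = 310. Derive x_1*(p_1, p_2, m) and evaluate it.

x_1* = 18.7198

MU_x_1/MU_x_2 = (4·x_2)/(5·x_1); tangency sets this equal to p_1/p_2.
So 4·p_2·x_2 = 5·p_1·x_1; combined with the budget, a share 4/9 of income goes to x_1.
Demand: x_1*(p_1,p_2,m) = 4/9·m/p_1 and x_2* = 5/9·m/p_2.
At p_1=7.36, p_2=9.7, m=310: x_1* = 4/9·310/7.36 = 18.7198.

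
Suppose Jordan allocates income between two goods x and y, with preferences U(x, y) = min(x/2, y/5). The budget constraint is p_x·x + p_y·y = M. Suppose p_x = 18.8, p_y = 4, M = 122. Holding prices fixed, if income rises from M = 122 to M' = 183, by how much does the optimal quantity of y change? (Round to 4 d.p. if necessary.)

Δy* = 5.2951

With perfect complements, no substitution: consume in ratio x:y = 2:5.
Budget: p_x·x + p_y·(5/2)·x = M, so (2·p_x + 5·p_y)·x = 2·M.
Demand: x*(p_x,p_y,M) = 2·M/(2·p_x + 5·p_y), y* = 5·M/(2·p_x + 5·p_y).
Here 2·18.8 + 5·4 = 57.6, giving y* = 10.5903.
At M' = 183: y* = 15.8854. Change: 15.8854 − 10.5903 = 5.2951.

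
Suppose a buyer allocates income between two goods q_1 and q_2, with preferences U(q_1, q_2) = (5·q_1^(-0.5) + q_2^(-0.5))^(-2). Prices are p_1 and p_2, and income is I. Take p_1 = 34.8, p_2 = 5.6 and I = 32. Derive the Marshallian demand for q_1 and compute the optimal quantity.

Substitute q_2 = (q_2/q_1)·q_1 into the budget: q_1* = I/(p_1 + p_2·(q_2/q_1)).
Numerically q_2/q_1 = 1.155972, so q_1* = 32/(34.8 + 5.6·1.155972) = 0.7753.

q_1* = 0.7753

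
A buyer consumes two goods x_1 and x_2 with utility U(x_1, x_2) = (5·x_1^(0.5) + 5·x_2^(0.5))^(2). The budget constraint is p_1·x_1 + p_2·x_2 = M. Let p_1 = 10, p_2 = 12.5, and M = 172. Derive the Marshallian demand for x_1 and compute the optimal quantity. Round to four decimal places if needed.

x_1* = 9.5556

MRS = MU_x_1/MU_x_2 = (x_2/x_1)^(0.5). Set equal to p_1/p_2.
Solve for the ratio: x_2/x_1 = [p_1/p_2]^(2).
With the ratio pinned down, the budget gives x_1* = M/(p_1 + p_2·(x_2/x_1)) and x_2* = (x_2/x_1)·x_1*.
Numerically x_2/x_1 = 0.64, so x_1* = 172/(10 + 12.5·0.64) = 9.5556.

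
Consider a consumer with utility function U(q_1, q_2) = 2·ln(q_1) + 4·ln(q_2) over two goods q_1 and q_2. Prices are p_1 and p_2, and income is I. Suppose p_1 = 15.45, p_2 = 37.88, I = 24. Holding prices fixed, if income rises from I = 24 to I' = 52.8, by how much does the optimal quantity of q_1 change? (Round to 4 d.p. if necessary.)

At p_1=15.45, p_2=37.88, I=24: q_1* = 1/3·24/15.45 = 0.5178.
At I' = 52.8: q_1* = 1.1392. Change: 1.1392 − 0.5178 = 0.6214.

Δq_1* = 0.6214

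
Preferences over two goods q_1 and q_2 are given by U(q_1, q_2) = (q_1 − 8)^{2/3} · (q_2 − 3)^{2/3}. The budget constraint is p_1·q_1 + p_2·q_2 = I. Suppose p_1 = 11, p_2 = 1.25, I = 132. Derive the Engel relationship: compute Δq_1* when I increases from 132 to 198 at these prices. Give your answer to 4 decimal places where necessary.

Δq_1* = 3

MRS = (q_2−3)/(q_1−8). Tangency with p_1/p_2 gives q_2−3 = (p_1/p_2)·(q_1−8).
After buying the subsistence bundle (8, 3), a share 0.5 of the remaining income goes to q_1: q_1* = 8 + 0.5·(I − 8p_1 − 3p_2)/p_1.
Discretionary income = 132 − 8·11 − 3·1.25 = 40.25; q_1* = 8 + 0.5·40.25/11 = 9.8295.
At I' = 198: q_1* = 12.8295. Change: 12.8295 − 9.8295 = 3.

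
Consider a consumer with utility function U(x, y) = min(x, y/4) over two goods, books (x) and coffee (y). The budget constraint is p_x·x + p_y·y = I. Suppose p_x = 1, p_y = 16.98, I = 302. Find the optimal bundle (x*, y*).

Leontief preferences: the optimum is at the kink where x/1 = y/4, i.e. y = 4·x.
Budget: p_x·x + p_y·4·x = I, so (p_x + 4·p_y)·x = I.
Demand: x*(p_x,p_y,I) = I/(p_x + 4·p_y), y* = 4·I/(p_x + 4·p_y).
Here 1 + 4·16.98 = 68.92, giving x* = 4.3819 and y* = 17.5276.

x* = 4.3819, y* = 17.5276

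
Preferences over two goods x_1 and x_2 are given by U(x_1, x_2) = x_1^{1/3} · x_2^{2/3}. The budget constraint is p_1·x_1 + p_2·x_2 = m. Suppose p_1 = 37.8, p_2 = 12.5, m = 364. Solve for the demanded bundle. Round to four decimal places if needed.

x_1* = 3.2099, x_2* = 19.4133

MU_x_1/MU_x_2 = (1/3·x_2)/(2/3·x_1); tangency sets this equal to p_1/p_2.
So 1/3·p_2·x_2 = 2/3·p_1·x_1; combined with the budget, a share 1/3 of income goes to x_1.
Demand: x_1*(p_1,p_2,m) = 1/3·m/p_1 and x_2* = 2/3·m/p_2.
At p_1=37.8, p_2=12.5, m=364: x_1* = 1/3·364/37.8 = 3.2099, x_2* = 19.4133.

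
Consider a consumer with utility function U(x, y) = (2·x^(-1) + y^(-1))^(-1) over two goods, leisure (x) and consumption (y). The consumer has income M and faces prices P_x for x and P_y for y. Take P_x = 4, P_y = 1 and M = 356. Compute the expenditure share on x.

Numerically y/x = 1.414214, so x* = 356/(4 + 1·1.414214) = 65.7529 and y* = 1.414214·65.7529 = 92.9886.
Expenditure on x: 4·65.7529 = 263.0114; share = 0.7388.

share on x = 0.7388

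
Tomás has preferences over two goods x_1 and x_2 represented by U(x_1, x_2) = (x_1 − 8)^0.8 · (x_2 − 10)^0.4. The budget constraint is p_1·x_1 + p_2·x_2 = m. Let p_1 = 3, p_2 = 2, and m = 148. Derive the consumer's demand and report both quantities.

Let x_1' = x_1−8, x_2' = x_2−10. MRS = 2·x_2'/x_1' = p_1/p_2.
Substituting into the budget: x_1* = 8 + 2/3·(m − 8·p_1 − 10·p_2)/p_1, and x_2* = 10 + 1/3·(…)/p_2.
Discretionary income = 148 − 8·3 − 10·2 = 104; x_1* = 8 + 2/3·104/3 = 31.1111; x_2* = 10 + 1/3·104/2 = 27.3333.

x_1* = 31.1111, x_2* = 27.3333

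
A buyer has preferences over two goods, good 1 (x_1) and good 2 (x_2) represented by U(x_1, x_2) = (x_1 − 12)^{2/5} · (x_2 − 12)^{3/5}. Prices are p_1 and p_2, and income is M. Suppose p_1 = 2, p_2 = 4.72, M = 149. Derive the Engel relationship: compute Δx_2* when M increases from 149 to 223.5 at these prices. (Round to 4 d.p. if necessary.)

Δx_2* = 9.4703

MRS = (2/3)·(x_2−12)/(x_1−12). Tangency with p_1/p_2 gives x_2−12 = (3/2)·(p_1/p_2)·(x_1−12).
After buying the subsistence bundle (12, 12), a share 0.4 of the remaining income goes to x_1: x_1* = 12 + 0.4·(M − 12p_1 − 12p_2)/p_1.
Discretionary income = 149 − 12·2 − 12·4.72 = 68.36; x_2* = 12 + 0.6·68.36/4.72 = 20.6898.
At M' = 223.5: x_2* = 30.1602. Change: 30.1602 − 20.6898 = 9.4703.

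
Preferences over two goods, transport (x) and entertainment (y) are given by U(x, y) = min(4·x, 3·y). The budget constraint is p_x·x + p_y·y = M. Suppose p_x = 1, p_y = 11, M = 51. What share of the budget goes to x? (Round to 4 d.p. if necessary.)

share on x = 0.0638

With perfect complements, no substitution: consume in ratio x:y = 3:4.
Budget: p_x·x + p_y·(4/3)·x = M, so (3·p_x + 4·p_y)·x = 3·M.
Demand: x*(p_x,p_y,M) = 3·M/(3·p_x + 4·p_y), y* = 4·M/(3·p_x + 4·p_y).
Here 3·1 + 4·11 = 47, giving x* = 3.2553 and y* = 4.3404.
Expenditure on x: 1·3.2553 = 3.2553; share = 0.0638.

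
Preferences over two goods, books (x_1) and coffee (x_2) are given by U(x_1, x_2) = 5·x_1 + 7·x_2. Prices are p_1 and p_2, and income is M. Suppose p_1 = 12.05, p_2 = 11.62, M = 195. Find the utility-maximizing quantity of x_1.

x_1* = 0

Perfect substitutes: compare marginal utility per dollar. 5/p_1 vs 7/p_2 → 0.4149 vs 0.6024.
x_2 gives more utility per dollar, so spend all income on x_2: x_2* = M/p_2, x_1* = 0.
Numerically: x_1* = 0, x_2* = 16.7814.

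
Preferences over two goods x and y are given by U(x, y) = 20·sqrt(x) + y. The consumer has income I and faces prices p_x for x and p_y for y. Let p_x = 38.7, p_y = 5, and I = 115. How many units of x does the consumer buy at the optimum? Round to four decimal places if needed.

x* = 1.6692

Set MRS = p_x/p_y: 10·x^(−1/2) = p_x/p_y.
Solve: √x = 10·p_y/p_x, so x*(p_x,p_y) = (10·p_y/p_x)², and y* = (I − p_x·x*)/p_y.
Plugging in: x* = (10·5/38.7)² = 1.6692.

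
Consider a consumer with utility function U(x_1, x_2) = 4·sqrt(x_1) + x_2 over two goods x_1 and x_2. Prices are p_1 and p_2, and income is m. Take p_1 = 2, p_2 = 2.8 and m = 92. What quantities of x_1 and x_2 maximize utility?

x_1* = 7.84, x_2* = 27.2571

Utility is quasi-linear in x_2; the FOC for x_1 is 2/√x_1 = p_1/p_2.
Solve: √x_1 = 2·p_2/p_1, so x_1*(p_1,p_2) = (2·p_2/p_1)², and x_2* = (m − p_1·x_1*)/p_2.
Plugging in: x_1* = (2·2.8/2)² = 7.84, x_2* = 27.2571.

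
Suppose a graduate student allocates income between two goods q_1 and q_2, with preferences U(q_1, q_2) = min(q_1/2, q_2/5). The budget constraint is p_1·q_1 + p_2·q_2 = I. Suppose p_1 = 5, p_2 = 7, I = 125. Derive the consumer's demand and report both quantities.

Leontief preferences: the optimum is at the kink where q_1/2 = q_2/5, i.e. q_2 = (5/2)·q_1.
Budget: p_1·q_1 + p_2·(5/2)·q_1 = I, so (2·p_1 + 5·p_2)·q_1 = 2·I.
Demand: q_1*(p_1,p_2,I) = 2·I/(2·p_1 + 5·p_2), q_2* = 5·I/(2·p_1 + 5·p_2).
Here 2·5 + 5·7 = 45, giving q_1* = 5.5556 and q_2* = 13.8889.

q_1* = 5.5556, q_2* = 13.8889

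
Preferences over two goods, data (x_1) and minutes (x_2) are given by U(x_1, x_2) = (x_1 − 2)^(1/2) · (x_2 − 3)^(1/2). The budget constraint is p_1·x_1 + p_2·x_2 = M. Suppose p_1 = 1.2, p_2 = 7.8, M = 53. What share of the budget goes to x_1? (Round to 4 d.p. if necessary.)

Let x_1' = x_1−2, x_2' = x_2−3. MRS = x_2'/x_1' = p_1/p_2.
After buying the subsistence bundle (2, 3), a share 0.5 of the remaining income goes to x_1: x_1* = 2 + 0.5·(M − 2p_1 − 3p_2)/p_1.
Discretionary income = 53 − 2·1.2 − 3·7.8 = 27.2; x_1* = 2 + 0.5·27.2/1.2 = 13.3333; x_2* = 3 + 0.5·27.2/7.8 = 4.7436.
Expenditure on x_1: 1.2·13.3333 = 16; share = 0.3019.

share on x_1 = 0.3019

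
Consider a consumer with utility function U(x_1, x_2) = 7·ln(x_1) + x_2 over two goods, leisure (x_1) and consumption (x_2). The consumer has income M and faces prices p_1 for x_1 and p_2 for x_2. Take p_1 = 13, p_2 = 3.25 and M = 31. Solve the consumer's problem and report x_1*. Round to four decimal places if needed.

x_1* = 1.75

Set MRS = p_1/p_2: (7/x_1)/1 = p_1/p_2.
So x_1*(p_1,p_2) = 7·p_2/p_1, independent of income; and x_2* = (M − 7·p_2)/p_2.
At the given prices: x_1* = 7·3.25/13 = 1.75.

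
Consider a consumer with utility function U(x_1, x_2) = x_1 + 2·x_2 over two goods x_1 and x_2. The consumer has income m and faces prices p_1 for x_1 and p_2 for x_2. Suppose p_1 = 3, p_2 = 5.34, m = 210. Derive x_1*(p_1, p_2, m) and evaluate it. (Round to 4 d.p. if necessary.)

Perfect substitutes: compare marginal utility per dollar. 1/p_1 vs 2/p_2 → 0.3333 vs 0.3745.
x_2 gives more utility per dollar, so spend all income on x_2: x_2* = m/p_2, x_1* = 0.
Numerically: x_1* = 0, x_2* = 39.3258.

x_1* = 0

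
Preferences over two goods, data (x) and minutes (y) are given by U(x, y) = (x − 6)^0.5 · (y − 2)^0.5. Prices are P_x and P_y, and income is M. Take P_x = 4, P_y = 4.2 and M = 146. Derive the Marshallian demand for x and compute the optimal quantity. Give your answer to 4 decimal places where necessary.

x* = 20.2

This is Cobb-Douglas in (x−6, y−2): tangency gives 0.5·P_y·(y−2) = 0.5·P_x·(x−6).
Substituting into the budget: x* = 6 + 0.5·(M − 6·P_x − 2·P_y)/P_x, and y* = 2 + 0.5·(…)/P_y.
Discretionary income = 146 − 6·4 − 2·4.2 = 113.6; x* = 6 + 0.5·113.6/4 = 20.2.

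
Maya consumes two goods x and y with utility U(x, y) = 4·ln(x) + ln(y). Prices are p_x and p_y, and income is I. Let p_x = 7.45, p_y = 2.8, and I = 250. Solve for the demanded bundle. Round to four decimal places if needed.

Tangency: MRS = 4·y/x = p_x/p_y.
Rearranging, p_y·y = (1/4)·p_x·x. Substituting into the budget gives p_x·x·(1 + (1/4)) = I.
Demand: x*(p_x,p_y,I) = 0.8·I/p_x and y* = 0.2·I/p_y.
At p_x=7.45, p_y=2.8, I=250: x* = 0.8·250/7.45 = 26.8456, y* = 17.8571.

x* = 26.8456, y* = 17.8571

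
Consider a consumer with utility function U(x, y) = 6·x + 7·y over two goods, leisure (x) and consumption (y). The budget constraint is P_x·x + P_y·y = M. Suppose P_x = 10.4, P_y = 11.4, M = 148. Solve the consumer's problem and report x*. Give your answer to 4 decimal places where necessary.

x* = 0

Linear utility — the consumer picks whichever good has higher MU/price: 6/10.4 = 0.5769 vs 7/11.4 = 0.614.
y gives more utility per dollar, so spend all income on y: y* = M/P_y, x* = 0.
Numerically: x* = 0, y* = 12.9825.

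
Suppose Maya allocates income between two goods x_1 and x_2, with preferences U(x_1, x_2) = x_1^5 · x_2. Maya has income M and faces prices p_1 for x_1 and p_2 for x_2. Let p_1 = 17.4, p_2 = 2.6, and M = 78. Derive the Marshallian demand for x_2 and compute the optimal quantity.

x_2* = 5

Tangency: MRS = 5·x_2/x_1 = p_1/p_2.
So 5·p_2·x_2 = p_1·x_1; combined with the budget, a share 5/6 of income goes to x_1.
Demand: x_1*(p_1,p_2,M) = 5/6·M/p_1 and x_2* = 1/6·M/p_2.
At p_1=17.4, p_2=2.6, M=78: x_2* = 1/6·78/2.6 = 5.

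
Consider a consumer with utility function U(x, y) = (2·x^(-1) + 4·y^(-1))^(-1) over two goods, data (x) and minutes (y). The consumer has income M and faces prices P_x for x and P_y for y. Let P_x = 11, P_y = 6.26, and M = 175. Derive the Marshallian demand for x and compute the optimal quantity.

x* = 7.6972

MU_x ∝ 2·x^(-2), MU_y ∝ 4·y^(-2), so MRS = (1/2)·(y/x)^(2) = P_x/P_y.
Hence y/x = (2·P_x/P_y)^(1/(2)), i.e. raised to the 0.5 power.
Substitute y = (y/x)·x into the budget: x* = M/(P_x + P_y·(y/x)).
Numerically y/x = 1.874667, so x* = 175/(11 + 6.26·1.874667) = 7.6972.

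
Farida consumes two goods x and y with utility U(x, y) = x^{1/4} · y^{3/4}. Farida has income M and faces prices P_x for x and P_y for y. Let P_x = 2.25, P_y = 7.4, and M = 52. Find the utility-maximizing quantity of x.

x* = 5.7778

Tangency: MRS = (1/3)·y/x = P_x/P_y.
Rearranging, P_y·y = 3·P_x·x. Substituting into the budget gives P_x·x·(1 + 3) = M.
Demand: x*(P_x,P_y,M) = 0.25·M/P_x and y* = 0.75·M/P_y.
At P_x=2.25, P_y=7.4, M=52: x* = 0.25·52/2.25 = 5.7778.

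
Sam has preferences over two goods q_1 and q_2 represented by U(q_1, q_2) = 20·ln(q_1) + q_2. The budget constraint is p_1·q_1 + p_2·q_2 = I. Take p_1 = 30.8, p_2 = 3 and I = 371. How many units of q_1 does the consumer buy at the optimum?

Set MRS = p_1/p_2: (20/q_1)/1 = p_1/p_2.
So q_1*(p_1,p_2) = 20·p_2/p_1, independent of income; and q_2* = (I − 20·p_2)/p_2.
At the given prices: q_1* = 20·3/30.8 = 1.9481.

q_1* = 1.9481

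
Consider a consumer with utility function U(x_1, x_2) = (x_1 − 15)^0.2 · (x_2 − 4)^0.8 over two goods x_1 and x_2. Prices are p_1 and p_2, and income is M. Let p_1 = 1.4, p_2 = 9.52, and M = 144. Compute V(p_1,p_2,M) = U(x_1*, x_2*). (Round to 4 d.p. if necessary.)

V = 7.9351

This is Cobb-Douglas in (x_1−15, x_2−4): tangency gives 0.2·p_2·(x_2−4) = 0.8·p_1·(x_1−15).
After buying the subsistence bundle (15, 4), a share 0.2 of the remaining income goes to x_1: x_1* = 15 + 0.2·(M − 15p_1 − 4p_2)/p_1.
Discretionary income = 144 − 15·1.4 − 4·9.52 = 84.92; x_1* = 15 + 0.2·84.92/1.4 = 27.1314; x_2* = 4 + 0.8·84.92/9.52 = 11.1361.
Utility at the optimum: U(27.1314, 11.1361) = 7.9351.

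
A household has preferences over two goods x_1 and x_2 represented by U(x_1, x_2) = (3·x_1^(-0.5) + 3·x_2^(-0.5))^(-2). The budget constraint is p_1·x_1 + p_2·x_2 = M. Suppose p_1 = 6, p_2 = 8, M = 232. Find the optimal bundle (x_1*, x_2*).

With the ratio pinned down, the budget gives x_1* = M/(p_1 + p_2·(x_2/x_1)) and x_2* = (x_2/x_1)·x_1*.
Numerically x_2/x_1 = 0.825482, so x_1* = 232/(6 + 8·0.825482) = 18.4071 and x_2* = 0.825482·18.4071 = 15.1947.

x_1* = 18.4071, x_2* = 15.1947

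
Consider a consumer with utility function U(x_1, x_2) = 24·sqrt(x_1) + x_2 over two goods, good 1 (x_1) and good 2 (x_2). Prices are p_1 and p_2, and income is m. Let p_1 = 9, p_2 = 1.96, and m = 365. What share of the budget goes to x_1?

Set MRS = p_1/p_2: 12·x_1^(−1/2) = p_1/p_2.
Solve: √x_1 = 12·p_2/p_1, so x_1*(p_1,p_2) = (12·p_2/p_1)², and x_2* = (m − p_1·x_1*)/p_2.
Plugging in: x_1* = (12·1.96/9)² = 6.8295, x_2* = 154.8645.
Expenditure on x_1: 9·6.8295 = 61.4656; share = 0.1684.

share on x_1 = 0.1684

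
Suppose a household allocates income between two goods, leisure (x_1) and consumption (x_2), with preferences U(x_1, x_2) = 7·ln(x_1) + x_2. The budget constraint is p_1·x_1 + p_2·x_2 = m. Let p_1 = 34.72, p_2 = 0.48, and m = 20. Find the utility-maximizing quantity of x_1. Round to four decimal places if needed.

x_1* = 0.0968

Set MRS = p_1/p_2: (7/x_1)/1 = p_1/p_2.
So x_1*(p_1,p_2) = 7·p_2/p_1, independent of income; and x_2* = (m − 7·p_2)/p_2.
At the given prices: x_1* = 7·0.48/34.72 = 0.0968.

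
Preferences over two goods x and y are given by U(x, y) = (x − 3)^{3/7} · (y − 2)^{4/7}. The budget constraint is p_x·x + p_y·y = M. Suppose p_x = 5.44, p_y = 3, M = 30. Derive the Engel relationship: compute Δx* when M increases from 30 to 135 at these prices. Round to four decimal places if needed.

Δx* = 8.2721

Let x' = x−3, y' = y−2. MRS = (3/4)·y'/x' = p_x/p_y.
After buying the subsistence bundle (3, 2), a share 3/7 of the remaining income goes to x: x* = 3 + 3/7·(M − 3p_x − 2p_y)/p_x.
Discretionary income = 30 − 3·5.44 − 2·3 = 7.68; x* = 3 + 3/7·7.68/5.44 = 3.605.
At M' = 135: x* = 11.8771. Change: 11.8771 − 3.605 = 8.2721.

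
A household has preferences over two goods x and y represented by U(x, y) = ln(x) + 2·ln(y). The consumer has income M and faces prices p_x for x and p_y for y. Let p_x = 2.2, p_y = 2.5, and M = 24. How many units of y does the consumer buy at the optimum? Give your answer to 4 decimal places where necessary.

At p_x=2.2, p_y=2.5, M=24: y* = 2/3·24/2.5 = 6.4.

y* = 6.4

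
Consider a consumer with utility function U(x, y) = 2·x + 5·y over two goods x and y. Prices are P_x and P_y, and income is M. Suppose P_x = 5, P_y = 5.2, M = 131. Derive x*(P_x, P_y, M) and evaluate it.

x* = 0

Perfect substitutes: compare marginal utility per dollar. 2/P_x vs 5/P_y → 0.4 vs 0.9615.
y gives more utility per dollar, so spend all income on y: y* = M/P_y, x* = 0.
Numerically: x* = 0, y* = 25.1923.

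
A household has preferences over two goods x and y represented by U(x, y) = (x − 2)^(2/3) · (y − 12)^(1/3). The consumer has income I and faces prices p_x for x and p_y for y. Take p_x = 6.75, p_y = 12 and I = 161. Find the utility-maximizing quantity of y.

y* = 12.0972

Discretionary income = 161 − 2·6.75 − 12·12 = 3.5; y* = 12 + 1/3·3.5/12 = 12.0972.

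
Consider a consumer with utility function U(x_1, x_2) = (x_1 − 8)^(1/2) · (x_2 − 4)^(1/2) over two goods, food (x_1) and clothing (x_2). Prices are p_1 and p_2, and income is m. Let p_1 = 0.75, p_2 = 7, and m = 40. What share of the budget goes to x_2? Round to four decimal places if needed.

This is Cobb-Douglas in (x_1−8, x_2−4): tangency gives 0.5·p_2·(x_2−4) = 0.5·p_1·(x_1−8).
Substituting into the budget: x_1* = 8 + 0.5·(m − 8·p_1 − 4·p_2)/p_1, and x_2* = 4 + 0.5·(…)/p_2.
Discretionary income = 40 − 8·0.75 − 4·7 = 6; x_1* = 8 + 0.5·6/0.75 = 12; x_2* = 4 + 0.5·6/7 = 4.4286.
Expenditure on x_2: 7·4.4286 = 31; share = 0.775.

share on x_2 = 0.775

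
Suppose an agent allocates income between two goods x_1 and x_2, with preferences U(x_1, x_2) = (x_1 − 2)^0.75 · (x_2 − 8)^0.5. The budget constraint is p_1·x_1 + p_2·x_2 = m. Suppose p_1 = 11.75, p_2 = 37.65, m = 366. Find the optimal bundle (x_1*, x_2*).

x_1* = 4.1089, x_2* = 8.4388

Let x_1' = x_1−2, x_2' = x_2−8. MRS = (3/2)·x_2'/x_1' = p_1/p_2.
Substituting into the budget: x_1* = 2 + 0.6·(m − 2·p_1 − 8·p_2)/p_1, and x_2* = 8 + 0.4·(…)/p_2.
Discretionary income = 366 − 2·11.75 − 8·37.65 = 41.3; x_1* = 2 + 0.6·41.3/11.75 = 4.1089; x_2* = 8 + 0.4·41.3/37.65 = 8.4388.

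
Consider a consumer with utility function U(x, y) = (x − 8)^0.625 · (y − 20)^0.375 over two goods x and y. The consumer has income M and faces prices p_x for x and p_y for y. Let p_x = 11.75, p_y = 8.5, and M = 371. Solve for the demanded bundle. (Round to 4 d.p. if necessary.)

This is Cobb-Douglas in (x−8, y−20): tangency gives 0.625·p_y·(y−20) = 0.375·p_x·(x−8).
After buying the subsistence bundle (8, 20), a share 0.625 of the remaining income goes to x: x* = 8 + 0.625·(M − 8p_x − 20p_y)/p_x.
Discretionary income = 371 − 8·11.75 − 20·8.5 = 107; x* = 8 + 0.625·107/11.75 = 13.6915; y* = 20 + 0.375·107/8.5 = 24.7206.

x* = 13.6915, y* = 24.7206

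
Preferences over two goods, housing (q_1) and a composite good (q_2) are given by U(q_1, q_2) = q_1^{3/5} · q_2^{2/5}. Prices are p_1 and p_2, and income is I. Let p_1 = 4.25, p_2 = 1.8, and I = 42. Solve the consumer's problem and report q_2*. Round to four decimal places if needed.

q_2* = 9.3333

MU_q_1/MU_q_2 = (0.6·q_2)/(0.4·q_1); tangency sets this equal to p_1/p_2.
Rearranging, p_2·q_2 = (2/3)·p_1·q_1. Substituting into the budget gives p_1·q_1·(1 + (2/3)) = I.
Demand: q_1*(p_1,p_2,I) = 0.6·I/p_1 and q_2* = 0.4·I/p_2.
At p_1=4.25, p_2=1.8, I=42: q_2* = 0.4·42/1.8 = 9.3333.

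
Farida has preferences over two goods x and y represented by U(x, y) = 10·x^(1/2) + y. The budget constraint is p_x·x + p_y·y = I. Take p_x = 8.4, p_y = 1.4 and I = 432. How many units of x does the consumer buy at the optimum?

MU_x = 5/√x, MU_y = 1. Tangency: 5/√x = p_x/p_y.
Thus x* = (5·p_y/p_x)² — independent of I — with the rest of income spent on y.
Plugging in: x* = (5·1.4/8.4)² = 0.6944.

x* = 0.6944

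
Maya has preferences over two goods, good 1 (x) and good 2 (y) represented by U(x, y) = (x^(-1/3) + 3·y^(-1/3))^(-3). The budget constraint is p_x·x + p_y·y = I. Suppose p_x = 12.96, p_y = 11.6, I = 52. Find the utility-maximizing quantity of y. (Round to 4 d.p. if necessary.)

y* = 3.0894

MRS = MU_x/MU_y = (1/3)·(y/x)^(4/3). Set equal to p_x/p_y.
Hence y/x = (3·p_x/p_y)^(1/(4/3)), i.e. raised to the 0.75 power.
With the ratio pinned down, the budget gives x* = I/(p_x + p_y·(y/x)) and y* = (y/x)·x*.
Numerically y/x = 2.477144, so x* = 52/(12.96 + 11.6·2.477144) = 1.2472 and y* = 2.477144·1.2472 = 3.0894.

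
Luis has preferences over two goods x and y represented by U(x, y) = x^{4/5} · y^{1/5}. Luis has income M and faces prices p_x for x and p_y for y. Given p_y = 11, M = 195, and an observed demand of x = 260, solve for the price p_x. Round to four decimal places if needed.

p_x = 0.6

MU_x/MU_y = (0.8·y)/(0.2·x); tangency sets this equal to p_x/p_y.
Rearranging, p_y·y = (1/4)·p_x·x. Substituting into the budget gives p_x·x·(1 + (1/4)) = M.
Demand: x*(p_x,p_y,M) = 0.8·M/p_x and y* = 0.2·M/p_y.
Set x* = 260 in the demand function and solve for p_x: p_x = 0.6.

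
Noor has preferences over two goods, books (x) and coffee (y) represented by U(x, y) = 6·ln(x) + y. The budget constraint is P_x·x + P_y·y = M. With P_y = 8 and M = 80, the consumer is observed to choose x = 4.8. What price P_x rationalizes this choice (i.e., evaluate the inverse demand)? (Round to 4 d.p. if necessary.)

P_x = 10

MU_x = 6/x, MU_y = 1. Tangency: 6/x = P_x/P_y.
So x*(P_x,P_y) = 6·P_y/P_x, independent of income; and y* = (M − 6·P_y)/P_y.
Set x* = 4.8 in the demand function and solve for P_x: P_x = 10.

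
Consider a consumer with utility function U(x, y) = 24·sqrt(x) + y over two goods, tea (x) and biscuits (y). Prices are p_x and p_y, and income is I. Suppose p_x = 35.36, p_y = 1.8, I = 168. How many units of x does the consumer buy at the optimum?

Utility is quasi-linear in y; the FOC for x is 12/√x = p_x/p_y.
Thus x* = (12·p_y/p_x)² — independent of I — with the rest of income spent on y.
Plugging in: x* = (12·1.8/35.36)² = 0.3731.

x* = 0.3731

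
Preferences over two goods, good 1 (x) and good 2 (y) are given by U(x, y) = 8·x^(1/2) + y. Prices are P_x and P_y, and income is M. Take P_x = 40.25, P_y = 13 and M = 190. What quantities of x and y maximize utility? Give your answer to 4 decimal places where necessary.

x* = 1.6691, y* = 9.4477

Plugging in: x* = (4·13/40.25)² = 1.6691, y* = 9.4477.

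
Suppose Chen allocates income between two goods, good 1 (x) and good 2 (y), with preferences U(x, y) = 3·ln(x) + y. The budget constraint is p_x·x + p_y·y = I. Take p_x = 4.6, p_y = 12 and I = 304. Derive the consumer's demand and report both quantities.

MU_x = 3/x, MU_y = 1. Tangency: 3/x = p_x/p_y.
So x*(p_x,p_y) = 3·p_y/p_x, independent of income; and y* = (I − 3·p_y)/p_y.
At the given prices: x* = 3·12/4.6 = 7.8261, and y* = 22.3333.

x* = 7.8261, y* = 22.3333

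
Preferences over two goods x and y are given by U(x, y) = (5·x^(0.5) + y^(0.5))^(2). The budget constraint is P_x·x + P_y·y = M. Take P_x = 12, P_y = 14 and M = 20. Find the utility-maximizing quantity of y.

y* = 0.0474

MRS = MU_x/MU_y = 5·(y/x)^(0.5). Set equal to P_x/P_y.
Solve for the ratio: y/x = [(1/5)·P_x/P_y]^(2).
With the ratio pinned down, the budget gives x* = M/(P_x + P_y·(y/x)) and y* = (y/x)·x*.
Numerically y/x = 0.029388, so x* = 20/(12 + 14·0.029388) = 1.6114 and y* = 0.029388·1.6114 = 0.0474.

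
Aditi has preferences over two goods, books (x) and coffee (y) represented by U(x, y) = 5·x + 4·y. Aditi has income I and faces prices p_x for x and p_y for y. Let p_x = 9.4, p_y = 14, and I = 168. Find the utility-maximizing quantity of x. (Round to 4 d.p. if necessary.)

x* = 17.8723

Perfect substitutes: compare marginal utility per dollar. 5/p_x vs 4/p_y → 0.5319 vs 0.2857.
x gives more utility per dollar, so spend all income on x: x* = I/p_x, y* = 0.
Numerically: x* = 17.8723, y* = 0.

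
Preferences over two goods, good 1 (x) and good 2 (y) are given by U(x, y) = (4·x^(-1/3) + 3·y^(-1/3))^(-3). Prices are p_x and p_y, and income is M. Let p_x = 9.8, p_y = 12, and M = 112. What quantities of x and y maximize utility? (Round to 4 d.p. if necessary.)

MU_x ∝ 4·x^(-4/3), MU_y ∝ 3·y^(-4/3), so MRS = (4/3)·(y/x)^(4/3) = p_x/p_y.
Hence y/x = ((3/4)·p_x/p_y)^(1/(4/3)), i.e. raised to the 0.75 power.
With the ratio pinned down, the budget gives x* = M/(p_x + p_y·(y/x)) and y* = (y/x)·x*.
Numerically y/x = 0.692356, so x* = 112/(9.8 + 12·0.692356) = 6.185 and y* = 0.692356·6.185 = 4.2822.

x* = 6.185, y* = 4.2822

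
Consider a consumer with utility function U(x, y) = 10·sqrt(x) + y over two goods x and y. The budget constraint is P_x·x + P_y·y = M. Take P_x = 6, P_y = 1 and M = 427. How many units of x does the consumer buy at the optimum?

x* = 0.6944

MU_x = 5/√x, MU_y = 1. Tangency: 5/√x = P_x/P_y.
Thus x* = (5·P_y/P_x)² — independent of M — with the rest of income spent on y.
Plugging in: x* = (5·1/6)² = 0.6944.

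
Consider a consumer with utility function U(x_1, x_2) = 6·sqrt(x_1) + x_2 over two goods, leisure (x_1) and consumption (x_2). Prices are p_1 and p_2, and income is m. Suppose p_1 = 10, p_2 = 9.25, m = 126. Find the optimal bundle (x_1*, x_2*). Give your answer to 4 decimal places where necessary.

MU_x_1 = 3/√x_1, MU_x_2 = 1. Tangency: 3/√x_1 = p_1/p_2.
Thus x_1* = (3·p_2/p_1)² — independent of m — with the rest of income spent on x_2.
Plugging in: x_1* = (3·9.25/10)² = 7.7006, x_2* = 5.2966.

x_1* = 7.7006, x_2* = 5.2966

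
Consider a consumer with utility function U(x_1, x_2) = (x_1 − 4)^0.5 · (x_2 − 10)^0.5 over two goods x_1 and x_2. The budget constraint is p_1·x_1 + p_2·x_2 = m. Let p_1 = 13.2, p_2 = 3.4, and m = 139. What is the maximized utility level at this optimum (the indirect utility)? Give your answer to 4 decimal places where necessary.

This is Cobb-Douglas in (x_1−4, x_2−10): tangency gives 0.5·p_2·(x_2−10) = 0.5·p_1·(x_1−4).
After buying the subsistence bundle (4, 10), a share 0.5 of the remaining income goes to x_1: x_1* = 4 + 0.5·(m − 4p_1 − 10p_2)/p_1.
Discretionary income = 139 − 4·13.2 − 10·3.4 = 52.2; x_1* = 4 + 0.5·52.2/13.2 = 5.9773; x_2* = 10 + 0.5·52.2/3.4 = 17.6765.
Utility at the optimum: U(5.9773, 17.6765) = 3.896.

V = 3.896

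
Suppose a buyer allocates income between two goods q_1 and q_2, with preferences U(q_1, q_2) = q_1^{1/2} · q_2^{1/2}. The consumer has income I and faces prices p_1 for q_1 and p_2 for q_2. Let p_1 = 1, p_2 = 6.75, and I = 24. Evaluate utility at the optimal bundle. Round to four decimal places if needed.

V = 4.6188

MU_q_1/MU_q_2 = (0.5·q_2)/(0.5·q_1); tangency sets this equal to p_1/p_2.
So 0.5·p_2·q_2 = 0.5·p_1·q_1; combined with the budget, a share 0.5 of income goes to q_1.
Demand: q_1*(p_1,p_2,I) = 0.5·I/p_1 and q_2* = 0.5·I/p_2.
At p_1=1, p_2=6.75, I=24: q_1* = 0.5·24/1 = 12, q_2* = 1.7778.
Utility at the optimum: U(12, 1.7778) = 4.6188.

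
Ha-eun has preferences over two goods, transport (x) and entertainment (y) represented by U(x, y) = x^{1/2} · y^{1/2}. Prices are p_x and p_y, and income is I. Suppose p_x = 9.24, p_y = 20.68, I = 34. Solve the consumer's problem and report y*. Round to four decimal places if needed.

y* = 0.8221

The MRS is y/x. Set MRS = p_x/p_y.
Rearranging, p_y·y = p_x·x. Substituting into the budget gives p_x·x·(1 + 1) = I.
Demand: x*(p_x,p_y,I) = 0.5·I/p_x and y* = 0.5·I/p_y.
At p_x=9.24, p_y=20.68, I=34: y* = 0.5·34/20.68 = 0.8221.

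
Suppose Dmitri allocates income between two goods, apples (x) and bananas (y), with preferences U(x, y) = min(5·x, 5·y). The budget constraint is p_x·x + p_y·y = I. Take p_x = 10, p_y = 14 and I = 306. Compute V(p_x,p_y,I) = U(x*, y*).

With perfect complements, no substitution: consume in ratio x:y = 5:5.
Budget: p_x·x + p_y·x = I, so (5·p_x + 5·p_y)·x = 5·I.
Demand: x*(p_x,p_y,I) = 5·I/(5·p_x + 5·p_y), y* = 5·I/(5·p_x + 5·p_y).
Here 5·10 + 5·14 = 120, giving x* = 12.75 and y* = 12.75.
Utility at the optimum: U(12.75, 12.75) = 63.75.

V = 63.75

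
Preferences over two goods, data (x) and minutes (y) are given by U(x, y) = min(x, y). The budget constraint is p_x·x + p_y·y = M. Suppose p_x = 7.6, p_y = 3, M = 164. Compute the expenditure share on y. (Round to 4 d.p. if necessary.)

Here 7.6 + 3 = 10.6, giving x* = 15.4717 and y* = 15.4717.
Expenditure on y: 3·15.4717 = 46.4151; share = 0.283.

share on y = 0.283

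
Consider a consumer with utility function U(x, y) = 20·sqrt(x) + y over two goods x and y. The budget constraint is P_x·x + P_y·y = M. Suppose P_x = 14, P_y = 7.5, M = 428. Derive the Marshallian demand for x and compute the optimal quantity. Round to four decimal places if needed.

x* = 28.699

Utility is quasi-linear in y; the FOC for x is 10/√x = P_x/P_y.
Solve: √x = 10·P_y/P_x, so x*(P_x,P_y) = (10·P_y/P_x)², and y* = (M − P_x·x*)/P_y.
Plugging in: x* = (10·7.5/14)² = 28.699.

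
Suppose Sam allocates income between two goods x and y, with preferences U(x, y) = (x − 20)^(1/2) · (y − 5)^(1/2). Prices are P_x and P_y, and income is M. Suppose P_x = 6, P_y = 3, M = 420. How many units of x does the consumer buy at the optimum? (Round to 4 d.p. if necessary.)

MRS = (y−5)/(x−20). Tangency with P_x/P_y gives y−5 = (P_x/P_y)·(x−20).
Substituting into the budget: x* = 20 + 0.5·(M − 20·P_x − 5·P_y)/P_x, and y* = 5 + 0.5·(…)/P_y.
Discretionary income = 420 − 20·6 − 5·3 = 285; x* = 20 + 0.5·285/6 = 43.75.

x* = 43.75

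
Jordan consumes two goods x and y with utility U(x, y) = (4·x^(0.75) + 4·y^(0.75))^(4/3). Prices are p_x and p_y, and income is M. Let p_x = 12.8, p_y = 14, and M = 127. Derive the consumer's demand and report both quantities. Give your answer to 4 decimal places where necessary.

x* = 5.6238, y* = 3.9297

From the CES first-order condition, (y/x)^(0.25) = p_x/p_y.
Hence y/x = (p_x/p_y)^(1/(0.25)), i.e. raised to the 4 power.
Substitute y = (y/x)·x into the budget: x* = M/(p_x + p_y·(y/x)).
Numerically y/x = 0.69876, so x* = 127/(12.8 + 14·0.69876) = 5.6238 and y* = 0.69876·5.6238 = 3.9297.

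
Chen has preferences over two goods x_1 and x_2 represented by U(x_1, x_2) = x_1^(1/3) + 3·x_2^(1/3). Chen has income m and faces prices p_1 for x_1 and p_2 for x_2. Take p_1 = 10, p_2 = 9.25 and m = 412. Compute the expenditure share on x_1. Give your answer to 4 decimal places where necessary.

MRS = MU_x_1/MU_x_2 = (1/3)·(x_2/x_1)^(2/3). Set equal to p_1/p_2.
Hence x_2/x_1 = (3·p_1/p_2)^(1/(2/3)), i.e. raised to the 1.5 power.
Substitute x_2 = (x_2/x_1)·x_1 into the budget: x_1* = m/(p_1 + p_2·(x_2/x_1)).
Numerically x_2/x_1 = 5.840759, so x_1* = 412/(10 + 9.25·5.840759) = 6.4348 and x_2* = 5.840759·6.4348 = 37.584.
Expenditure on x_1: 10·6.4348 = 64.3478; share = 0.1562.

share on x_1 = 0.1562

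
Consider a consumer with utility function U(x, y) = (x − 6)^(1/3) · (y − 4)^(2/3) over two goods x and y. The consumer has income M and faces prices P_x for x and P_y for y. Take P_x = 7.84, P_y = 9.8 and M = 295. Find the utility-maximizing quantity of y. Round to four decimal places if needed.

y* = 18.2014

This is Cobb-Douglas in (x−6, y−4): tangency gives 1/3·P_y·(y−4) = 2/3·P_x·(x−6).
After buying the subsistence bundle (6, 4), a share 1/3 of the remaining income goes to x: x* = 6 + 1/3·(M − 6P_x − 4P_y)/P_x.
Discretionary income = 295 − 6·7.84 − 4·9.8 = 208.76; y* = 4 + 2/3·208.76/9.8 = 18.2014.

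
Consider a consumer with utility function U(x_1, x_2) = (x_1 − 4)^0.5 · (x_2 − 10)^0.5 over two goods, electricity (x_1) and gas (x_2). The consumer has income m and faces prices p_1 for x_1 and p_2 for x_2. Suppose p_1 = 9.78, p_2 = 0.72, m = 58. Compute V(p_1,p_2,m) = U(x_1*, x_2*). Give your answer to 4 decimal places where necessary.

V = 2.2008

MRS = (x_2−10)/(x_1−4). Tangency with p_1/p_2 gives x_2−10 = (p_1/p_2)·(x_1−4).
After buying the subsistence bundle (4, 10), a share 0.5 of the remaining income goes to x_1: x_1* = 4 + 0.5·(m − 4p_1 − 10p_2)/p_1.
Discretionary income = 58 − 4·9.78 − 10·0.72 = 11.68; x_1* = 4 + 0.5·11.68/9.78 = 4.5971; x_2* = 10 + 0.5·11.68/0.72 = 18.1111.
Utility at the optimum: U(4.5971, 18.1111) = 2.2008.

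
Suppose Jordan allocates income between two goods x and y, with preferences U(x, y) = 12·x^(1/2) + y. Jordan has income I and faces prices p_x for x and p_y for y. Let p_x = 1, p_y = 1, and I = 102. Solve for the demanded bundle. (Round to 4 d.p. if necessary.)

Utility is quasi-linear in y; the FOC for x is 6/√x = p_x/p_y.
Solve: √x = 6·p_y/p_x, so x*(p_x,p_y) = (6·p_y/p_x)², and y* = (I − p_x·x*)/p_y.
Plugging in: x* = (6·1/1)² = 36, y* = 66.

x* = 36, y* = 66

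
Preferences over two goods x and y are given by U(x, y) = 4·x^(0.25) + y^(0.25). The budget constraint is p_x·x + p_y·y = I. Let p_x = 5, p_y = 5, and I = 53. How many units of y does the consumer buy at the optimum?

y* = 1.4423

MRS = MU_x/MU_y = 4·(y/x)^(0.75). Set equal to p_x/p_y.
Solve for the ratio: y/x = [(1/4)·p_x/p_y]^(4/3).
Substitute y = (y/x)·x into the budget: x* = I/(p_x + p_y·(y/x)).
Numerically y/x = 0.15749, so x* = 53/(5 + 5·0.15749) = 9.1577 and y* = 0.15749·9.1577 = 1.4423.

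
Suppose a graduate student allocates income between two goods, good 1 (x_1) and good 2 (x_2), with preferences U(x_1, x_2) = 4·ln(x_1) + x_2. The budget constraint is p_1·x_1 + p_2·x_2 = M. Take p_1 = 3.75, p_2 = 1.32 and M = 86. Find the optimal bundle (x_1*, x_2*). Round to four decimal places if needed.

Set MRS = p_1/p_2: (4/x_1)/1 = p_1/p_2.
So x_1*(p_1,p_2) = 4·p_2/p_1, independent of income; and x_2* = (M − 4·p_2)/p_2.
At the given prices: x_1* = 4·1.32/3.75 = 1.408, and x_2* = 61.1515.

x_1* = 1.408, x_2* = 61.1515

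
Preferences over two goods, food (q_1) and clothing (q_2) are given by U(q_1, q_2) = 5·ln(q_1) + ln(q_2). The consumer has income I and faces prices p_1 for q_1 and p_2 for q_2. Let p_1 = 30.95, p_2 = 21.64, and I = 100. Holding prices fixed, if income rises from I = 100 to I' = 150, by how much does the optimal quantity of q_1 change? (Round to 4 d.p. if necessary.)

Δq_1* = 1.3463

The MRS is 5·q_2/q_1. Set MRS = p_1/p_2.
Rearranging, p_2·q_2 = (1/5)·p_1·q_1. Substituting into the budget gives p_1·q_1·(1 + (1/5)) = I.
Demand: q_1*(p_1,p_2,I) = 5/6·I/p_1 and q_2* = 1/6·I/p_2.
At p_1=30.95, p_2=21.64, I=100: q_1* = 5/6·100/30.95 = 2.6925.
At I' = 150: q_1* = 4.0388. Change: 4.0388 − 2.6925 = 1.3463.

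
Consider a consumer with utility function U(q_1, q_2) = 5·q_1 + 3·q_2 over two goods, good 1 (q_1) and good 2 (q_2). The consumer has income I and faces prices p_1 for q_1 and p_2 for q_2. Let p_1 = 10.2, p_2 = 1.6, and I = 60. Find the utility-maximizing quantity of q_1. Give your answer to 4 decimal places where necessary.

q_1* = 0

q_2 gives more utility per dollar, so spend all income on q_2: q_2* = I/p_2, q_1* = 0.
Numerically: q_1* = 0, q_2* = 37.5.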